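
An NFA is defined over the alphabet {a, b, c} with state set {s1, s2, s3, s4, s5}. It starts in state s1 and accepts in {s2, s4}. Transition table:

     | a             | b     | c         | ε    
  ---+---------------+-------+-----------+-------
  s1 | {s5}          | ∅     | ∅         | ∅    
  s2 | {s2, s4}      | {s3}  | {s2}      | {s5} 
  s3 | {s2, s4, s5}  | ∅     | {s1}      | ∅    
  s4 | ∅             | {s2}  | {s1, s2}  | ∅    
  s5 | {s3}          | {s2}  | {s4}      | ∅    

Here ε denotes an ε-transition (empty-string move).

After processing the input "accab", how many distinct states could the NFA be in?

Start in {s1}.
Read 'a': s1→{s5}; now {s5}.
Read 'c': s5→{s4}; now {s4}.
Read 'c': s4→{s1, s2}; union {s1, s2}; ε-closure = {s1, s2, s5}.
Read 'a': s1→{s5}, s2→{s2, s4}, s5→{s3}; now {s2, s3, s4, s5}.
Read 'b': s2→{s3}, s3→∅, s4→{s2}, s5→{s2}; union {s2, s3}; ε-closure = {s2, s3, s5}.
That set has 3 states.

3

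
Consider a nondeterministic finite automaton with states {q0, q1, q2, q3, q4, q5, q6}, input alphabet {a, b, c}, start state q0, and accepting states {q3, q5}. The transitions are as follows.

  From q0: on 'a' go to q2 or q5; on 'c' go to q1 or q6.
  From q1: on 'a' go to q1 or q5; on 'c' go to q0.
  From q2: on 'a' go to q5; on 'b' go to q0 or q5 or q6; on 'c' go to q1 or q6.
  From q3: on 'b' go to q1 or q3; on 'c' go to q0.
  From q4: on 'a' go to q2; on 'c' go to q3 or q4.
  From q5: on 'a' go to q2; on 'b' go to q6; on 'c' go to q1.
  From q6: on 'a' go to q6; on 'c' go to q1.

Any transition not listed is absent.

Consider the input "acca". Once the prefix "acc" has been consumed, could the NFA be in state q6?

No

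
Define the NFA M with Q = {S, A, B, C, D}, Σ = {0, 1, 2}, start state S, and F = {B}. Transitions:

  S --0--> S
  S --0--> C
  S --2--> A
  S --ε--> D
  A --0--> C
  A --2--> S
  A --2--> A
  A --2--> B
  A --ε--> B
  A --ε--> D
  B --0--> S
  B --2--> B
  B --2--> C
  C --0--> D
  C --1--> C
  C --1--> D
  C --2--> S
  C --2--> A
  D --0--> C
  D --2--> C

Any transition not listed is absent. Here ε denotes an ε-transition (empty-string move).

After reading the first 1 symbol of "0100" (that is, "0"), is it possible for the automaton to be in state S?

Yes

Start: ε-closure({S}) = {S, D}.
Read '0': S→{S, C}, D→{C}; union {S, C}; ε-closure = {S, C, D}.
State S is in {S, C, D}.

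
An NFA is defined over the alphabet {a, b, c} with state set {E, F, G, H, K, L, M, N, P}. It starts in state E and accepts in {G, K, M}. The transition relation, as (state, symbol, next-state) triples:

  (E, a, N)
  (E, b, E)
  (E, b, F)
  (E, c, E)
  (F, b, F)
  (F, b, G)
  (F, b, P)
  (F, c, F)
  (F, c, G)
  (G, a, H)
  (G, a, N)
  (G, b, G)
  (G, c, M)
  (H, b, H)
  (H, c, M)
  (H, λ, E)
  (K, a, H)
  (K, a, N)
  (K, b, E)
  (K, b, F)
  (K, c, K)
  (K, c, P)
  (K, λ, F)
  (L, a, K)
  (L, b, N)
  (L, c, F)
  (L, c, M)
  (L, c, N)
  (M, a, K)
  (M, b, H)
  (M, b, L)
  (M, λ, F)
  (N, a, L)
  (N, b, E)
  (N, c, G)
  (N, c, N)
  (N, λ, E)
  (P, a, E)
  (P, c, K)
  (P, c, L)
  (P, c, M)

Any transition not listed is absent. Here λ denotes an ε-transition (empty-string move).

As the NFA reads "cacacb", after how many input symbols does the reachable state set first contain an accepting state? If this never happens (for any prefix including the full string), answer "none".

Start in {E}.
Read 'c': E→{E}; now {E}.
Read 'a': E→{N}; union {N}; ε-closure = {E, N}.
Read 'c': E→{E}, N→{G, N}; now {E, G, N}.
None of the earlier sets intersect F, but {E, G, N} does.

3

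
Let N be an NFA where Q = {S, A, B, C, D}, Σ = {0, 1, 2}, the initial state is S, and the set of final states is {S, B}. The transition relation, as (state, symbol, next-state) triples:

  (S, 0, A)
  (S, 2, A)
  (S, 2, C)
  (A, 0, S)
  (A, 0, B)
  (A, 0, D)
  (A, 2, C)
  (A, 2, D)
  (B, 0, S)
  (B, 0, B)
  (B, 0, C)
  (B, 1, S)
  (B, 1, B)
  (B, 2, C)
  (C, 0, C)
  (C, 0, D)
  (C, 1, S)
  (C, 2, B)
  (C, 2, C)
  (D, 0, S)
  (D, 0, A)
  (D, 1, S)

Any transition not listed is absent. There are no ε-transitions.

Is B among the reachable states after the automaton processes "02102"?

No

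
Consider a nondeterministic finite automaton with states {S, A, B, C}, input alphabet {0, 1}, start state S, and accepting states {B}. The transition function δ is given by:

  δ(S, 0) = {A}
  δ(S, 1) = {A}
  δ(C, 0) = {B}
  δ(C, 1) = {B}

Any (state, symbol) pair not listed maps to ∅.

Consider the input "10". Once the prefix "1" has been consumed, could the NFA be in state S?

No

Start in {S}.
Read '1': S→{A}; now {A}.
State S is not in {A}.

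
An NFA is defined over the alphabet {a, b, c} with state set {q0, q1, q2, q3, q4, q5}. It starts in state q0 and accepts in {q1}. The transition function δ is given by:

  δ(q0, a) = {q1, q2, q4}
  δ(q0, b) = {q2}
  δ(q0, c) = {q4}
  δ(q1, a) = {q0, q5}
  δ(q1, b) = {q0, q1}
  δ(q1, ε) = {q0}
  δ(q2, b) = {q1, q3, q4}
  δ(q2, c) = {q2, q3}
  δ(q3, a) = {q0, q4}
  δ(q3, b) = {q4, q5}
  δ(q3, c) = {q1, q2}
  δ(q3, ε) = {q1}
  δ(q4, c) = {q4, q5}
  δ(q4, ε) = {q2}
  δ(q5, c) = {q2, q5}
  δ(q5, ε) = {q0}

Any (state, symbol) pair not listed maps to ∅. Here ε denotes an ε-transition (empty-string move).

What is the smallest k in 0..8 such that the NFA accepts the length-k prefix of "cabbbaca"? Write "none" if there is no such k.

none

Start in {q0}.
Read 'c': q0→{q4}; union {q4}; ε-closure = {q2, q4}.
Read 'a': q2→∅, q4→∅; now ∅.
The set is empty and remains empty for the remaining 6 symbols.
No reachable set along the way intersects F.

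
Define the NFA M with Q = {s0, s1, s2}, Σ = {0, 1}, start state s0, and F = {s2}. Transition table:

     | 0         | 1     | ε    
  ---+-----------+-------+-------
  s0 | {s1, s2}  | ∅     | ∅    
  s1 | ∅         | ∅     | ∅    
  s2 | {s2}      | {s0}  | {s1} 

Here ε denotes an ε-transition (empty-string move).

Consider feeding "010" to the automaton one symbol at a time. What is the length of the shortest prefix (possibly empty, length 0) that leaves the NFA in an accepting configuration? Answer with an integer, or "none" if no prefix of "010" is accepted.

1

Start in {s0}.
Read '0': {s0} → {s1, s2}.
None of the earlier sets intersect F, but {s1, s2} does.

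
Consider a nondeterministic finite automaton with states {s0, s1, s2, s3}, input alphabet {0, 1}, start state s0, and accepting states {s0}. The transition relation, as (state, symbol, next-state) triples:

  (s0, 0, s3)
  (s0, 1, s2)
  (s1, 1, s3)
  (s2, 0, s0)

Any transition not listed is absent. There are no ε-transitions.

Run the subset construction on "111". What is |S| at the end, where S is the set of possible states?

0

Start in {s0}.
Read '1': {s0} → {s2}.
Read '1': {s2} → ∅.
The set is empty and remains empty for the remaining 1 symbol.
That set has 0 states.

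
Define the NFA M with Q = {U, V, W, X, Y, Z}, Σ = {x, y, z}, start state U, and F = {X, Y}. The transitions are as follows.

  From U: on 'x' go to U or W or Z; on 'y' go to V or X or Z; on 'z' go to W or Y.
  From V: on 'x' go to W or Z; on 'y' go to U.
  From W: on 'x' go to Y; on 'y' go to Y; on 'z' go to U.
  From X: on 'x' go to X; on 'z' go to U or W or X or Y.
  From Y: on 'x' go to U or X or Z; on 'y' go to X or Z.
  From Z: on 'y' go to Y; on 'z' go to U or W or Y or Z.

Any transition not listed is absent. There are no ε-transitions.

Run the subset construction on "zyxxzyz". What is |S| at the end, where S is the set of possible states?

Start in {U}.
Read 'z': {U} → {W, Y}.
Read 'y': {W, Y} → {X, Y, Z}.
Read 'x': {X, Y, Z} → {U, X, Z}.
Read 'x': {U, X, Z} → {U, W, X, Z}.
Read 'z': {U, W, X, Z} → {U, W, X, Y, Z}.
Read 'y': {U, W, X, Y, Z} → {V, X, Y, Z}.
Read 'z': {V, X, Y, Z} → {U, W, X, Y, Z}.
That set has 5 states.

5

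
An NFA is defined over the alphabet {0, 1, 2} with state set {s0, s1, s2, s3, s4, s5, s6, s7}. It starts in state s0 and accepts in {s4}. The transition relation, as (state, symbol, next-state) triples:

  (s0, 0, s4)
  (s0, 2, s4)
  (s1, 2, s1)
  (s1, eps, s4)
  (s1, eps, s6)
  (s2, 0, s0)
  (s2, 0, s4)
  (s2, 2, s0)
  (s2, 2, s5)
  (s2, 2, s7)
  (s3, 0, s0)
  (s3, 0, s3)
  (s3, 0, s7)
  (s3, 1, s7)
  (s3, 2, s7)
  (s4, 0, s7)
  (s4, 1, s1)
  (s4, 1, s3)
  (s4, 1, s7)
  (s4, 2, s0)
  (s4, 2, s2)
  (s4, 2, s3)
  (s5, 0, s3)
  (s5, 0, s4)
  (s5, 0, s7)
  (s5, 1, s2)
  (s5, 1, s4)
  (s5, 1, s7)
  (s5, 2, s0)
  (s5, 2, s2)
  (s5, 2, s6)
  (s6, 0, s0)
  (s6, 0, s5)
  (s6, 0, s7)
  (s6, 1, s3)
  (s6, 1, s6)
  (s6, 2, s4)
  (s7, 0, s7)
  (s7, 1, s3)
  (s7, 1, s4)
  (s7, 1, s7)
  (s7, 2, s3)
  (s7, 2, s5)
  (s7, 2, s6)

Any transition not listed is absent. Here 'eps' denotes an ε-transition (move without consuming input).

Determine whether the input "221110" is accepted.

No

Start in {s0}.
Read '2': s0→{s4}; now {s4}.
Read '2': s4→{s0, s2, s3}; now {s0, s2, s3}.
Read '1': s0→∅, s2→∅, s3→{s7}; now {s7}.
Read '1': s7→{s3, s4, s7}; now {s3, s4, s7}.
Read '1': s3→{s7}, s4→{s1, s3, s7}, s7→{s3, s4, s7}; union {s1, s3, s4, s7}; ε-closure = {s1, s3, s4, s6, s7}.
Read '0': s1→∅, s3→{s0, s3, s7}, s4→{s7}, s6→{s0, s5, s7}, s7→{s7}; now {s0, s3, s5, s7}.
The final set {s0, s3, s5, s7} contains no accepting state.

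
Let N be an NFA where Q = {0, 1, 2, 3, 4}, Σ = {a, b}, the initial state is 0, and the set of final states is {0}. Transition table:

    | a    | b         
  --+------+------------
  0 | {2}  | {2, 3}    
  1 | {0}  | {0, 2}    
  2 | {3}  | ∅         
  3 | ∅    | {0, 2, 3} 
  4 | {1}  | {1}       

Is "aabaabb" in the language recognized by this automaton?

Yes

Start in {0}.
Read 'a': {0} → {2}.
Read 'a': {2} → {3}.
Read 'b': {3} → {0, 2, 3}.
Read 'a': {0, 2, 3} → {2, 3}.
Read 'a': {2, 3} → {3}.
Read 'b': {3} → {0, 2, 3}.
Read 'b': {0, 2, 3} → {0, 2, 3}.
The final set {0, 2, 3} contains the accepting state 0.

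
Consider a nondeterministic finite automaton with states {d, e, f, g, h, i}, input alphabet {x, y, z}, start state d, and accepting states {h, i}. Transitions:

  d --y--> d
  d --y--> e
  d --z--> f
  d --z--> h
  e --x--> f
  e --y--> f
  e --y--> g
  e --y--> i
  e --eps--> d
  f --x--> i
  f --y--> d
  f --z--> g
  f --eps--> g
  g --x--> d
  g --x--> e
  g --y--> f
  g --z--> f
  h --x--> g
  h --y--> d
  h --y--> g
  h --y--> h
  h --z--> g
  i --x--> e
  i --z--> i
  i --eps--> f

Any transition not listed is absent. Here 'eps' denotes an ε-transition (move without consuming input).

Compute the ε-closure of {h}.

{h}

Begin with {h}.
No ε-moves leave this set, so the closure equals the set itself.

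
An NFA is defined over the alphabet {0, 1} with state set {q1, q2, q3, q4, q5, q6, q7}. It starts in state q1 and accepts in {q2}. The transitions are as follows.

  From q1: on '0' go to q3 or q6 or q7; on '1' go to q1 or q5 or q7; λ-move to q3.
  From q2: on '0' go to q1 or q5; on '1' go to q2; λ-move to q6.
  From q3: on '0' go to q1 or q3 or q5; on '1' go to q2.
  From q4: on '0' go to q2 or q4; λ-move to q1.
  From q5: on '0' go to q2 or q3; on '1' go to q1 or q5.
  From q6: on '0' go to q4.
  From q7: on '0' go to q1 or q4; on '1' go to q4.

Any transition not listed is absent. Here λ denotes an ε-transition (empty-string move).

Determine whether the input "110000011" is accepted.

Yes

Start: ε-closure({q1}) = {q1, q3}.
Read '1': q1→{q1, q5, q7}, q3→{q2}; union {q1, q2, q5, q7}; ε-closure = {q1, q2, q3, q5, q6, q7}.
Read '1': q1→{q1, q5, q7}, q2→{q2}, q3→{q2}, q5→{q1, q5}, q6→∅, q7→{q4}; union {q1, q2, q4, q5, q7}; ε-closure = {q1, q2, q3, q4, q5, q6, q7}.
Read '0': q1→{q3, q6, q7}, q2→{q1, q5}, q3→{q1, q3, q5}, q4→{q2, q4}, q5→{q2, q3}, q6→{q4}, q7→{q1, q4}; now {q1, q2, q3, q4, q5, q6, q7}.
Read '0': q1→{q3, q6, q7}, q2→{q1, q5}, q3→{q1, q3, q5}, q4→{q2, q4}, q5→{q2, q3}, q6→{q4}, q7→{q1, q4}; now {q1, q2, q3, q4, q5, q6, q7}.
Read '0': q1→{q3, q6, q7}, q2→{q1, q5}, q3→{q1, q3, q5}, q4→{q2, q4}, q5→{q2, q3}, q6→{q4}, q7→{q1, q4}; now {q1, q2, q3, q4, q5, q6, q7}.
Read '0': q1→{q3, q6, q7}, q2→{q1, q5}, q3→{q1, q3, q5}, q4→{q2, q4}, q5→{q2, q3}, q6→{q4}, q7→{q1, q4}; now {q1, q2, q3, q4, q5, q6, q7}.
Read '0': q1→{q3, q6, q7}, q2→{q1, q5}, q3→{q1, q3, q5}, q4→{q2, q4}, q5→{q2, q3}, q6→{q4}, q7→{q1, q4}; now {q1, q2, q3, q4, q5, q6, q7}.
Read '1': q1→{q1, q5, q7}, q2→{q2}, q3→{q2}, q4→∅, q5→{q1, q5}, q6→∅, q7→{q4}; union {q1, q2, q4, q5, q7}; ε-closure = {q1, q2, q3, q4, q5, q6, q7}.
Read '1': q1→{q1, q5, q7}, q2→{q2}, q3→{q2}, q4→∅, q5→{q1, q5}, q6→∅, q7→{q4}; union {q1, q2, q4, q5, q7}; ε-closure = {q1, q2, q3, q4, q5, q6, q7}.
The final set {q1, q2, q3, q4, q5, q6, q7} contains the accepting state q2.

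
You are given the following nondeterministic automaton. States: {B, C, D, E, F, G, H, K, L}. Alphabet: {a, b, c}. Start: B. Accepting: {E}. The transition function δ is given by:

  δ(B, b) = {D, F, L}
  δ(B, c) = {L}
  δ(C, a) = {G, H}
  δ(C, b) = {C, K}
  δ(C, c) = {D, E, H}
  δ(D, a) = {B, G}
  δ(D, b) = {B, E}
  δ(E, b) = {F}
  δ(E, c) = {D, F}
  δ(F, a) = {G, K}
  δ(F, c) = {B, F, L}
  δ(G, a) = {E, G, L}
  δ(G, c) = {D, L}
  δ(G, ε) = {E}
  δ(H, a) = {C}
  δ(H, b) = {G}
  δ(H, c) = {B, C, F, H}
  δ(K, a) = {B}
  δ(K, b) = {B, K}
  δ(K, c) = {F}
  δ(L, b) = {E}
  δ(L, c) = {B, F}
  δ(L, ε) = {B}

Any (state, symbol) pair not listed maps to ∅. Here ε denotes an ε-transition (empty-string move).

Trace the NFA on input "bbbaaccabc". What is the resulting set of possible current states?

{B, F, L}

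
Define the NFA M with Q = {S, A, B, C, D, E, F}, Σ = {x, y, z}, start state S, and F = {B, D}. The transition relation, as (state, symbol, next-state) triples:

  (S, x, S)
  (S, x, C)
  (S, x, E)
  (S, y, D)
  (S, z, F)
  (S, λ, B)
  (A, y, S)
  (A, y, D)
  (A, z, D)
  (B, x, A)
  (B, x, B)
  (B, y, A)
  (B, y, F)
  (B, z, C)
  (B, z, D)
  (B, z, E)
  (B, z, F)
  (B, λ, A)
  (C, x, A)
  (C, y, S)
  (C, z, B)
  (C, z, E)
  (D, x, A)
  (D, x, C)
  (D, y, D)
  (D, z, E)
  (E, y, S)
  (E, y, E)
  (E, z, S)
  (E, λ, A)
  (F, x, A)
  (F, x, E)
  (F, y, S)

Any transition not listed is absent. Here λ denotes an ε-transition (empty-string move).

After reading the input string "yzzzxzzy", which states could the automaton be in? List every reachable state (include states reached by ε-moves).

Start: ε-closure({S}) = {S, A, B}.
Read 'y': S→{D}, A→{S, D}, B→{A, F}; union {S, A, D, F}; ε-closure = {S, A, B, D, F}.
Read 'z': S→{F}, A→{D}, B→{C, D, E, F}, D→{E}, F→∅; union {C, D, E, F}; ε-closure = {A, C, D, E, F}.
Read 'z': A→{D}, C→{B, E}, D→{E}, E→{S}, F→∅; union {S, B, D, E}; ε-closure = {S, A, B, D, E}.
Read 'z': S→{F}, A→{D}, B→{C, D, E, F}, D→{E}, E→{S}; union {S, C, D, E, F}; ε-closure = {S, A, B, C, D, E, F}.
Read 'x': S→{S, C, E}, A→∅, B→{A, B}, C→{A}, D→{A, C}, E→∅, F→{A, E}; now {S, A, B, C, E}.
Read 'z': S→{F}, A→{D}, B→{C, D, E, F}, C→{B, E}, E→{S}; union {S, B, C, D, E, F}; ε-closure = {S, A, B, C, D, E, F}.
Read 'z': S→{F}, A→{D}, B→{C, D, E, F}, C→{B, E}, D→{E}, E→{S}, F→∅; union {S, B, C, D, E, F}; ε-closure = {S, A, B, C, D, E, F}.
Read 'y': S→{D}, A→{S, D}, B→{A, F}, C→{S}, D→{D}, E→{S, E}, F→{S}; union {S, A, D, E, F}; ε-closure = {S, A, B, D, E, F}.

{S, A, B, D, E, F}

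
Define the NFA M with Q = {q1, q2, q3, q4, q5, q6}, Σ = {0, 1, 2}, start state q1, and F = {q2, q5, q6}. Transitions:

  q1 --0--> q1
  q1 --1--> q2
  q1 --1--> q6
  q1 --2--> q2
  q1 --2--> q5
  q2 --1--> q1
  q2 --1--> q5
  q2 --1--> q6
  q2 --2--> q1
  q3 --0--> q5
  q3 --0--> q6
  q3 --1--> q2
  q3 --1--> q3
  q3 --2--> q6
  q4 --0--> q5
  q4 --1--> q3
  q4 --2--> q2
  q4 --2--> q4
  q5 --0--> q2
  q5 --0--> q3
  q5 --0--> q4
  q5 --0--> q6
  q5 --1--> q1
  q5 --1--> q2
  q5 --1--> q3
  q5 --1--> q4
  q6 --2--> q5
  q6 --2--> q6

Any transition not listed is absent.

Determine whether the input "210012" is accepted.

Start in {q1}.
Read '2': {q1} → {q2, q5}.
Read '1': {q2, q5} → {q1, q2, q3, q4, q5, q6}.
Read '0': {q1, q2, q3, q4, q5, q6} → {q1, q2, q3, q4, q5, q6}.
Read '0': {q1, q2, q3, q4, q5, q6} → {q1, q2, q3, q4, q5, q6}.
Read '1': {q1, q2, q3, q4, q5, q6} → {q1, q2, q3, q4, q5, q6}.
Read '2': {q1, q2, q3, q4, q5, q6} → {q1, q2, q4, q5, q6}.
The final set {q1, q2, q4, q5, q6} contains the accepting states q2, q5, q6.

Yes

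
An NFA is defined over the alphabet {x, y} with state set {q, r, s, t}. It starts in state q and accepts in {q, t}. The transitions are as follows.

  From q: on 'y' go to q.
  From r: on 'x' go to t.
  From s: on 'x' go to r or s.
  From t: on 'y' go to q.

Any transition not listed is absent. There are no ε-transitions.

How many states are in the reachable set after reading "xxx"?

Start in {q}.
Read 'x': {q} → ∅.
The set is empty and remains empty for the remaining 2 symbols.
That set has 0 states.

0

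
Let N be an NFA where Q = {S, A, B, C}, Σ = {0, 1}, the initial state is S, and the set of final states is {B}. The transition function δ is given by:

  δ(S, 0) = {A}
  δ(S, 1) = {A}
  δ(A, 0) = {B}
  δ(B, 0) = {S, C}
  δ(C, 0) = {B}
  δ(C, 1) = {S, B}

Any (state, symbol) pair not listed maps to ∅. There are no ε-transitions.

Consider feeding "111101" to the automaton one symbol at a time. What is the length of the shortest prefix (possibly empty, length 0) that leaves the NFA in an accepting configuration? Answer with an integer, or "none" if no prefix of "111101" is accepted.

Start in {S}.
Read '1': {S} → {A}.
Read '1': {A} → ∅.
The set is empty and remains empty for the remaining 4 symbols.
No reachable set along the way intersects F.

none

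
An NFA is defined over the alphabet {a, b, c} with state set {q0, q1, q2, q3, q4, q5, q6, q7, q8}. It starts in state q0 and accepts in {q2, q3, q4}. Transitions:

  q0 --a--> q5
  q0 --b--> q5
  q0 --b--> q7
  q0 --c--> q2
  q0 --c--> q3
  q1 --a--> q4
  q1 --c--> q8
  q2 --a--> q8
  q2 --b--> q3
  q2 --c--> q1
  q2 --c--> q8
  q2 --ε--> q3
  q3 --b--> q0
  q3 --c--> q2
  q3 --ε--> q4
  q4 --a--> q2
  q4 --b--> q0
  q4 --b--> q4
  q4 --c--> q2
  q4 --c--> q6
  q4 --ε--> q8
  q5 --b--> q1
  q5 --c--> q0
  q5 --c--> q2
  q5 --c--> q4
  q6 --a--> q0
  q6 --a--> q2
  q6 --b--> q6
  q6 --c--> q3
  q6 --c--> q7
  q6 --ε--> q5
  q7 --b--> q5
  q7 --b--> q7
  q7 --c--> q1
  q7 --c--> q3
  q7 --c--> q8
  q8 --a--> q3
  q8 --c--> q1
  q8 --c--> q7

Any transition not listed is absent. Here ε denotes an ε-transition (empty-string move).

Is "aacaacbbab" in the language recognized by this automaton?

No

Start in {q0}.
Read 'a': q0→{q5}; now {q5}.
Read 'a': q5→∅; now ∅.
The set is empty and remains empty for the remaining 8 symbols.
The final set ∅ contains no accepting state.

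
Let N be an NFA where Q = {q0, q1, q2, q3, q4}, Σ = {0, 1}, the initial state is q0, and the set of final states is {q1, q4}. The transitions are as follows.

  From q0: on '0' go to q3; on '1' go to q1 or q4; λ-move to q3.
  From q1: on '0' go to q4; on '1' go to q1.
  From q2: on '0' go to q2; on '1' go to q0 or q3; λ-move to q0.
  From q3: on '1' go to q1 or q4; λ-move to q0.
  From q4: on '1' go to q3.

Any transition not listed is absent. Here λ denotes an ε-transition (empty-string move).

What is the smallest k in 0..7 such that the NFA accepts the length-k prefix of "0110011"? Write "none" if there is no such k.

Start: ε-closure({q0}) = {q0, q3}.
Read '0': {q0, q3} → {q0, q3}.
Read '1': {q0, q3} → {q1, q4}.
None of the earlier sets intersect F, but {q1, q4} does.

2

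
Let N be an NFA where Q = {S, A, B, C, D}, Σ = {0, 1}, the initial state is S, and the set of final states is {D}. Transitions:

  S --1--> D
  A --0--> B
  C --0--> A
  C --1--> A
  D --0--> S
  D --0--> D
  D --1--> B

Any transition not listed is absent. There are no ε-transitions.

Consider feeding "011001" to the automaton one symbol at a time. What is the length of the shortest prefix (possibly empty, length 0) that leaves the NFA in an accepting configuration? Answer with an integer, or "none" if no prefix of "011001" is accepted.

none

Start in {S}.
Read '0': S→∅; now ∅.
The set is empty and remains empty for the remaining 5 symbols.
No reachable set along the way intersects F.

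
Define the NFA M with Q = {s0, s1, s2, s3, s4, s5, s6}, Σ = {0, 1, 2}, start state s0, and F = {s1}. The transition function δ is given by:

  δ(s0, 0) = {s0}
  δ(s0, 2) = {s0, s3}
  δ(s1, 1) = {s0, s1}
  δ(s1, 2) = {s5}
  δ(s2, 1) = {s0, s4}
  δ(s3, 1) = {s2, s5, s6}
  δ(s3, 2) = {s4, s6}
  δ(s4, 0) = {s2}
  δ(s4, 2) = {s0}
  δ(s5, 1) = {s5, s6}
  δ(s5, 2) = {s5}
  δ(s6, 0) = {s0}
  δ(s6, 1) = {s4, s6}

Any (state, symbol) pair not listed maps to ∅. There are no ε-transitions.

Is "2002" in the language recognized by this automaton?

Start in {s0}.
Read '2': s0→{s0, s3}; now {s0, s3}.
Read '0': s0→{s0}, s3→∅; now {s0}.
Read '0': s0→{s0}; now {s0}.
Read '2': s0→{s0, s3}; now {s0, s3}.
The final set {s0, s3} contains no accepting state.

No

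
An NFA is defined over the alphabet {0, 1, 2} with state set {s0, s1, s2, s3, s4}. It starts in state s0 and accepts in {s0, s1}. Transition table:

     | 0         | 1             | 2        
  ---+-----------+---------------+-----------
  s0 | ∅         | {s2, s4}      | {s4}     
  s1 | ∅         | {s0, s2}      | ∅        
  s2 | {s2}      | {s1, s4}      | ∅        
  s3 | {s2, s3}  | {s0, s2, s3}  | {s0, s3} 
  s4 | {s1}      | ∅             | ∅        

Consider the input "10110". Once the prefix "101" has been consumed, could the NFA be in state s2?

Yes

Start in {s0}.
Read '1': s0→{s2, s4}; now {s2, s4}.
Read '0': s2→{s2}, s4→{s1}; now {s1, s2}.
Read '1': s1→{s0, s2}, s2→{s1, s4}; now {s0, s1, s2, s4}.
State s2 is in {s0, s1, s2, s4}.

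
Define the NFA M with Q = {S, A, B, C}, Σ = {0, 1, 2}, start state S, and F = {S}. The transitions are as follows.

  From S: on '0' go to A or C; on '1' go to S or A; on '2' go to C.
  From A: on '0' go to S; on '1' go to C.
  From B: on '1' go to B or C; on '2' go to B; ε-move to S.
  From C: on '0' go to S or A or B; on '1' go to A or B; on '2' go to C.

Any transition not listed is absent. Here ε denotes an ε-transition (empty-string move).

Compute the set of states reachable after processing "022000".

{S, A, B, C}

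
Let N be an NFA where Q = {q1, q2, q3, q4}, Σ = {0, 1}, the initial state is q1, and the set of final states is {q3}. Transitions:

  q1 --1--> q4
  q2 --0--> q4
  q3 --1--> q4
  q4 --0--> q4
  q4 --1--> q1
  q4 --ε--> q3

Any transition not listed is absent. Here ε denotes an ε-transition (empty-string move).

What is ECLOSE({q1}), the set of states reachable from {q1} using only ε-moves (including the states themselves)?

{q1}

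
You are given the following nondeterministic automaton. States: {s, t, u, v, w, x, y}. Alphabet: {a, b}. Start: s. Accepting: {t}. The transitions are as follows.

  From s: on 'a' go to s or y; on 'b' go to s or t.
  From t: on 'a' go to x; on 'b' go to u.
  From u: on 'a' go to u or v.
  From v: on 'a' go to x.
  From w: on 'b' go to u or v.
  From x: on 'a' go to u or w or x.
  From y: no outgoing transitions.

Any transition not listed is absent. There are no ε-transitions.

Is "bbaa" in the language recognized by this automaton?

Start in {s}.
Read 'b': s→{s, t}; now {s, t}.
Read 'b': s→{s, t}, t→{u}; now {s, t, u}.
Read 'a': s→{s, y}, t→{x}, u→{u, v}; now {s, u, v, x, y}.
Read 'a': s→{s, y}, u→{u, v}, v→{x}, x→{u, w, x}, y→∅; now {s, u, v, w, x, y}.
The final set {s, u, v, w, x, y} contains no accepting state.

No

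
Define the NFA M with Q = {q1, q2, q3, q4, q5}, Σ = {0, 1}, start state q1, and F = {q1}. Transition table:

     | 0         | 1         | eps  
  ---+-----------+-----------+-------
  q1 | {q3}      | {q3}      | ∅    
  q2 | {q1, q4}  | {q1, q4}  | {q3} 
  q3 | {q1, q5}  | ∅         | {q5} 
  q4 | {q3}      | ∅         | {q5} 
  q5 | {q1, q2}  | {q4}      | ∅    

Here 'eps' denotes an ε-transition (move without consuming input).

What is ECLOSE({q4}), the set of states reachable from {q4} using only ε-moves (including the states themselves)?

Begin with {q4}.
ε-move q4 → q5; add q5.

{q4, q5}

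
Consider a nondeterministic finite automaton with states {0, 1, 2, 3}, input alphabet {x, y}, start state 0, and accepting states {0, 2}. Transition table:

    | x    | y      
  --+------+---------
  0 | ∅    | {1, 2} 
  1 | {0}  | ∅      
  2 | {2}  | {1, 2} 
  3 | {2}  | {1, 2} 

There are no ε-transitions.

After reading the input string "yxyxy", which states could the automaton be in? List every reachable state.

Start in {0}.
Read 'y': {0} → {1, 2}.
Read 'x': {1, 2} → {0, 2}.
Read 'y': {0, 2} → {1, 2}.
Read 'x': {1, 2} → {0, 2}.
Read 'y': {0, 2} → {1, 2}.

{1, 2}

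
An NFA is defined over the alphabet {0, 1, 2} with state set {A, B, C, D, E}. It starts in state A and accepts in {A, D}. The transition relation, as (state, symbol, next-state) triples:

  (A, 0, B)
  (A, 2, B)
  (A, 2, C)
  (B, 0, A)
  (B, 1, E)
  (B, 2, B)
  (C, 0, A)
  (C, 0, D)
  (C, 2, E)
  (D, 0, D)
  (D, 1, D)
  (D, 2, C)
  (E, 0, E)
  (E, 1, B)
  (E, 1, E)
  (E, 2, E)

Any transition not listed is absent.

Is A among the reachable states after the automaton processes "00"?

Start in {A}.
Read '0': A→{B}; now {B}.
Read '0': B→{A}; now {A}.
State A is in {A}.

Yes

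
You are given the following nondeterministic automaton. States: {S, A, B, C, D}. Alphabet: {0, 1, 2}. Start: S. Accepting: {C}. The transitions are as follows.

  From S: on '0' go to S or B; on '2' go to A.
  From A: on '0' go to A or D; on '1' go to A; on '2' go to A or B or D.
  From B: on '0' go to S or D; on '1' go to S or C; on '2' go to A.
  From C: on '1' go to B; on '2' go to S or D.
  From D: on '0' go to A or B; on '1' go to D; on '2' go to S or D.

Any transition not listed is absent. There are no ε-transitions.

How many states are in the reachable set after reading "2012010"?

4

Start in {S}.
Read '2': S→{A}; now {A}.
Read '0': A→{A, D}; now {A, D}.
Read '1': A→{A}, D→{D}; now {A, D}.
Read '2': A→{A, B, D}, D→{S, D}; now {S, A, B, D}.
Read '0': S→{S, B}, A→{A, D}, B→{S, D}, D→{A, B}; now {S, A, B, D}.
Read '1': S→∅, A→{A}, B→{S, C}, D→{D}; now {S, A, C, D}.
Read '0': S→{S, B}, A→{A, D}, C→∅, D→{A, B}; now {S, A, B, D}.
That set has 4 states.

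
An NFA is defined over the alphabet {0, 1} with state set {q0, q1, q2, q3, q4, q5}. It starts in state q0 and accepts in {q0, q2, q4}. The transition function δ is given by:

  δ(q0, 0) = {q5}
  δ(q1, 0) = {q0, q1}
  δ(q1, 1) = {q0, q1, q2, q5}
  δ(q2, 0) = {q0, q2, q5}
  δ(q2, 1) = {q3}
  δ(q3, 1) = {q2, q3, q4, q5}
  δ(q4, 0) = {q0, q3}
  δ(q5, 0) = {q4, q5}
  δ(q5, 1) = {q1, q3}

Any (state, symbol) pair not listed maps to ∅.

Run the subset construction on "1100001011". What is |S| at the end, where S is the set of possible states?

0

Start in {q0}.
Read '1': q0→∅; now ∅.
The set is empty and remains empty for the remaining 9 symbols.
That set has 0 states.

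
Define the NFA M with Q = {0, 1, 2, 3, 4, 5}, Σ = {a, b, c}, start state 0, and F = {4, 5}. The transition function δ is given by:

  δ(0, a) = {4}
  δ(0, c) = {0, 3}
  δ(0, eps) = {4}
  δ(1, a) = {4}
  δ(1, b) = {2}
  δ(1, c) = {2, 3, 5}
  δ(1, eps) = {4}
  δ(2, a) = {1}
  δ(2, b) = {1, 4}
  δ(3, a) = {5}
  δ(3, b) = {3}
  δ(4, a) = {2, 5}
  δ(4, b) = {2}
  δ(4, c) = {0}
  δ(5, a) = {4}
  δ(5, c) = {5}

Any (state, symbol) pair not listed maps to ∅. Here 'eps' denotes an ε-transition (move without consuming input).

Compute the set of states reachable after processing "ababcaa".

Start: ε-closure({0}) = {0, 4}.
Read 'a': {0, 4} → {2, 4, 5}.
Read 'b': {2, 4, 5} → {1, 2, 4}.
Read 'a': {1, 2, 4} → {1, 2, 4, 5}.
Read 'b': {1, 2, 4, 5} → {1, 2, 4}.
Read 'c': {1, 2, 4} → {0, 2, 3, 4, 5}.
Read 'a': {0, 2, 3, 4, 5} → {1, 2, 4, 5}.
Read 'a': {1, 2, 4, 5} → {1, 2, 4, 5}.

{1, 2, 4, 5}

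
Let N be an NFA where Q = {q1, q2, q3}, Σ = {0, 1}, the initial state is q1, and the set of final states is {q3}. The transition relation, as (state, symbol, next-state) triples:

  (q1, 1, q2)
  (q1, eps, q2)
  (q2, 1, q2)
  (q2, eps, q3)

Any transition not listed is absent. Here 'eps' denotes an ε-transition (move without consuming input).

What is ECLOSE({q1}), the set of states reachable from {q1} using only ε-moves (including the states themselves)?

{q1, q2, q3}

Begin with {q1}.
ε-move q1 → q2; add q2.
ε-move q2 → q3; add q3.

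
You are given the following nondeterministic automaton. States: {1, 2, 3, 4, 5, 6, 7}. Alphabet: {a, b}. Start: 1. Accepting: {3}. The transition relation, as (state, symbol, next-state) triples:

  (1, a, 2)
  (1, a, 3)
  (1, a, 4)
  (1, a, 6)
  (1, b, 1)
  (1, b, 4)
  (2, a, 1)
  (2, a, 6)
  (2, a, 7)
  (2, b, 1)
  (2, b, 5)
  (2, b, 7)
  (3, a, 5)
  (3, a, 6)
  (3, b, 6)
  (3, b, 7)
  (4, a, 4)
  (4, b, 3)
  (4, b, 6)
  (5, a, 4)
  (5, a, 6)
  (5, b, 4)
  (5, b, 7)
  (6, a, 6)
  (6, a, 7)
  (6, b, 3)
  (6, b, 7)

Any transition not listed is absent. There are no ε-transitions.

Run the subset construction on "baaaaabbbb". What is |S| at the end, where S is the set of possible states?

5

Start in {1}.
Read 'b': 1→{1, 4}; now {1, 4}.
Read 'a': 1→{2, 3, 4, 6}, 4→{4}; now {2, 3, 4, 6}.
Read 'a': 2→{1, 6, 7}, 3→{5, 6}, 4→{4}, 6→{6, 7}; now {1, 4, 5, 6, 7}.
Read 'a': 1→{2, 3, 4, 6}, 4→{4}, 5→{4, 6}, 6→{6, 7}, 7→∅; now {2, 3, 4, 6, 7}.
Read 'a': 2→{1, 6, 7}, 3→{5, 6}, 4→{4}, 6→{6, 7}, 7→∅; now {1, 4, 5, 6, 7}.
Read 'a': 1→{2, 3, 4, 6}, 4→{4}, 5→{4, 6}, 6→{6, 7}, 7→∅; now {2, 3, 4, 6, 7}.
Read 'b': 2→{1, 5, 7}, 3→{6, 7}, 4→{3, 6}, 6→{3, 7}, 7→∅; now {1, 3, 5, 6, 7}.
Read 'b': 1→{1, 4}, 3→{6, 7}, 5→{4, 7}, 6→{3, 7}, 7→∅; now {1, 3, 4, 6, 7}.
Read 'b': 1→{1, 4}, 3→{6, 7}, 4→{3, 6}, 6→{3, 7}, 7→∅; now {1, 3, 4, 6, 7}.
Read 'b': 1→{1, 4}, 3→{6, 7}, 4→{3, 6}, 6→{3, 7}, 7→∅; now {1, 3, 4, 6, 7}.
That set has 5 states.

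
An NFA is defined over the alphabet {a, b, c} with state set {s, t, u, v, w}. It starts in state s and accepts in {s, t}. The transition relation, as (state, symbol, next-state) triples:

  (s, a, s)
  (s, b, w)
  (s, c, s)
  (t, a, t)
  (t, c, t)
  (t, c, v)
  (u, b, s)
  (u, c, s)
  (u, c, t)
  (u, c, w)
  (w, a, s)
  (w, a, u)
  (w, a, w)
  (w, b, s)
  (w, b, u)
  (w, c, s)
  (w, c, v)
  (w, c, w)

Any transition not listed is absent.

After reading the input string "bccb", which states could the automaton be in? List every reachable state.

{s, u, w}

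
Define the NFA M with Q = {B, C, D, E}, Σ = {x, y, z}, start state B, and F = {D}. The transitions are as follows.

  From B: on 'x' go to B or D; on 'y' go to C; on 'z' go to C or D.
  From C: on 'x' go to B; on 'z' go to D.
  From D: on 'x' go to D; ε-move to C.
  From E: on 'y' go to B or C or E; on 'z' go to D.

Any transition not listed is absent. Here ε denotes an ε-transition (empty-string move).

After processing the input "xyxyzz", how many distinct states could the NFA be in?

2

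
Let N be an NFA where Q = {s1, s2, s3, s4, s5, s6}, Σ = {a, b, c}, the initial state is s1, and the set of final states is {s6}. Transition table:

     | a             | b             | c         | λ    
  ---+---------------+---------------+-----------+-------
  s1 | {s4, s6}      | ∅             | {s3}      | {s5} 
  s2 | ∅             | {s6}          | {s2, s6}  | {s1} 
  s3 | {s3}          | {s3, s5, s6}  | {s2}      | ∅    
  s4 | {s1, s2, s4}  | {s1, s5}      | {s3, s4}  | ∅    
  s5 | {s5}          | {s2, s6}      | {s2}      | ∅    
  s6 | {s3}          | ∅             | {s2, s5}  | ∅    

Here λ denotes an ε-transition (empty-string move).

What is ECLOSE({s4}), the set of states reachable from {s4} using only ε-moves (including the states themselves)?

Begin with {s4}.
No ε-moves leave this set, so the closure equals the set itself.

{s4}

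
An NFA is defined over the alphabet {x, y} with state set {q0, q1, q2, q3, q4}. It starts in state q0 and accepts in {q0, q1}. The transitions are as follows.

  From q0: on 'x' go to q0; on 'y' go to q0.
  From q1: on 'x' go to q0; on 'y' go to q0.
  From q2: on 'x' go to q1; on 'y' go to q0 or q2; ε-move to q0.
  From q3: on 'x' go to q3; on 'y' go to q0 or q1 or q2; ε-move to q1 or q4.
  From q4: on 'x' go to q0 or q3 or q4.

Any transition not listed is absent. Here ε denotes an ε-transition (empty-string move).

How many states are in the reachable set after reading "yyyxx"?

Start in {q0}.
Read 'y': q0→{q0}; now {q0}.
Read 'y': q0→{q0}; now {q0}.
Read 'y': q0→{q0}; now {q0}.
Read 'x': q0→{q0}; now {q0}.
Read 'x': q0→{q0}; now {q0}.
That set has 1 state.

1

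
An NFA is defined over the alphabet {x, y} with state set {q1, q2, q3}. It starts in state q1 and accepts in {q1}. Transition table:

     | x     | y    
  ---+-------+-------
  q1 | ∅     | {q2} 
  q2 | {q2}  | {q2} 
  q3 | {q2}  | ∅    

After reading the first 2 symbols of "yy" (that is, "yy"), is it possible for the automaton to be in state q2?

Yes

Start in {q1}.
Read 'y': q1→{q2}; now {q2}.
Read 'y': q2→{q2}; now {q2}.
State q2 is in {q2}.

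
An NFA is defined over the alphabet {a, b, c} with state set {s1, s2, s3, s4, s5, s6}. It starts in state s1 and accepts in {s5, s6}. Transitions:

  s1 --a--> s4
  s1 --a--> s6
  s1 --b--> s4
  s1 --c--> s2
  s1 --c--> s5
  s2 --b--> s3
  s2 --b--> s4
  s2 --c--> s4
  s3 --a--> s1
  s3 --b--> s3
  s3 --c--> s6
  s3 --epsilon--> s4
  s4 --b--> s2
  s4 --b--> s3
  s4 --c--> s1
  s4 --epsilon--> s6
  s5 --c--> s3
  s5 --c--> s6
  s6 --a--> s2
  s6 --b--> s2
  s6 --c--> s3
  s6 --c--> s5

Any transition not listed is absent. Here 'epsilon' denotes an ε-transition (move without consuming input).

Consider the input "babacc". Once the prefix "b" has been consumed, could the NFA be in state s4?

Yes

Start in {s1}.
Read 'b': {s1} → {s4, s6}.
State s4 is in {s4, s6}.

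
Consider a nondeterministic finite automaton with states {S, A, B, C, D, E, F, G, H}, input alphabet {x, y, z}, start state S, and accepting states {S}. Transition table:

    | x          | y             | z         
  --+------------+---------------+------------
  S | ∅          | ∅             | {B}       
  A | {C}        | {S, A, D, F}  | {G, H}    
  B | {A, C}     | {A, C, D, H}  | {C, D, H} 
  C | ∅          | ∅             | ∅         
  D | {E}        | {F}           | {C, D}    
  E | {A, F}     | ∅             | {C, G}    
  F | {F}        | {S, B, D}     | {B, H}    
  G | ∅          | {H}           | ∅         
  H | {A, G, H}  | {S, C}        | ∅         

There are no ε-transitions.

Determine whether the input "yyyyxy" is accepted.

No

Start in {S}.
Read 'y': S→∅; now ∅.
The set is empty and remains empty for the remaining 5 symbols.
The final set ∅ contains no accepting state.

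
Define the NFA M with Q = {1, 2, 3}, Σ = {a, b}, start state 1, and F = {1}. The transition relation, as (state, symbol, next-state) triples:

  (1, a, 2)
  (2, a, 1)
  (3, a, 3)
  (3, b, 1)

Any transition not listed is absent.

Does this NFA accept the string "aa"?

Yes

Start in {1}.
Read 'a': 1→{2}; now {2}.
Read 'a': 2→{1}; now {1}.
The final set {1} contains the accepting state 1.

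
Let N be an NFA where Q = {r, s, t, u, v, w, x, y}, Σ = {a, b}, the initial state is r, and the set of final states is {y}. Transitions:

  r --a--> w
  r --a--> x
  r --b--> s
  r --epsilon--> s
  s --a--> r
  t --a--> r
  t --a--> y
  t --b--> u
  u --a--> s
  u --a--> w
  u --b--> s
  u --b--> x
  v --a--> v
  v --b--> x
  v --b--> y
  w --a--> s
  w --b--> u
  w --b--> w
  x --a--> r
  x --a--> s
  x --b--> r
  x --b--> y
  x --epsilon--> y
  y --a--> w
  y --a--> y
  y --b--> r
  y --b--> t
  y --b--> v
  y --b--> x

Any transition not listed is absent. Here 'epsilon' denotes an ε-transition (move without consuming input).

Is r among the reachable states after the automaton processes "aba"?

Start: ε-closure({r}) = {r, s}.
Read 'a': {r, s} → {r, s, w, x, y}.
Read 'b': {r, s, w, x, y} → {r, s, t, u, v, w, x, y}.
Read 'a': {r, s, t, u, v, w, x, y} → {r, s, v, w, x, y}.
State r is in {r, s, v, w, x, y}.

Yes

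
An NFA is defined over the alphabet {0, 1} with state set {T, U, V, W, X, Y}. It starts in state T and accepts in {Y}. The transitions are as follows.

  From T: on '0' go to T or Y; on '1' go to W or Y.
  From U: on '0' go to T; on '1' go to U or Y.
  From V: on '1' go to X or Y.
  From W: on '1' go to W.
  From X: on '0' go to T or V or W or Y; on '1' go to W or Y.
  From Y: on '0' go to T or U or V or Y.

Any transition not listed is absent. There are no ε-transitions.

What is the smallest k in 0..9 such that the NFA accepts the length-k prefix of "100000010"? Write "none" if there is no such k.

Start in {T}.
Read '1': T→{W, Y}; now {W, Y}.
None of the earlier sets intersect F, but {W, Y} does.

1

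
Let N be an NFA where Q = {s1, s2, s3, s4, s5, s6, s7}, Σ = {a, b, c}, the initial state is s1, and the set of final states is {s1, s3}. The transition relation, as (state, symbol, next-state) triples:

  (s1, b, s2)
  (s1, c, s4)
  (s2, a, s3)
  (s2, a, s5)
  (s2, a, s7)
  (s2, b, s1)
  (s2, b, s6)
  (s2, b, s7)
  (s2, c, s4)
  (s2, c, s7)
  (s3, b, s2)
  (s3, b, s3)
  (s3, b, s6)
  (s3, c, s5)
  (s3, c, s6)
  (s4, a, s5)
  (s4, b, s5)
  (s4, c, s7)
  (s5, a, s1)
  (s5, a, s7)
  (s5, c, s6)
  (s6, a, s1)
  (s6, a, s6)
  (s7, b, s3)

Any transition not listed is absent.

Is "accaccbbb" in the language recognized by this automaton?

Start in {s1}.
Read 'a': s1→∅; now ∅.
The set is empty and remains empty for the remaining 8 symbols.
The final set ∅ contains no accepting state.

No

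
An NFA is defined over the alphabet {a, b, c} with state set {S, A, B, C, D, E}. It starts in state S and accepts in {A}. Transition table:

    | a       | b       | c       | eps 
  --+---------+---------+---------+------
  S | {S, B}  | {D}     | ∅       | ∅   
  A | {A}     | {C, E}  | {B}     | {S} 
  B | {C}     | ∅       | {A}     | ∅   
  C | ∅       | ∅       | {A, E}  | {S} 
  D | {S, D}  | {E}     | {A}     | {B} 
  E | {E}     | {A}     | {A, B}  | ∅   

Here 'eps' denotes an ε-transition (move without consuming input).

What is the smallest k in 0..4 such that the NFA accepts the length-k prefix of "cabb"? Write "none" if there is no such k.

none

Start in {S}.
Read 'c': {S} → ∅.
The set is empty and remains empty for the remaining 3 symbols.
No reachable set along the way intersects F.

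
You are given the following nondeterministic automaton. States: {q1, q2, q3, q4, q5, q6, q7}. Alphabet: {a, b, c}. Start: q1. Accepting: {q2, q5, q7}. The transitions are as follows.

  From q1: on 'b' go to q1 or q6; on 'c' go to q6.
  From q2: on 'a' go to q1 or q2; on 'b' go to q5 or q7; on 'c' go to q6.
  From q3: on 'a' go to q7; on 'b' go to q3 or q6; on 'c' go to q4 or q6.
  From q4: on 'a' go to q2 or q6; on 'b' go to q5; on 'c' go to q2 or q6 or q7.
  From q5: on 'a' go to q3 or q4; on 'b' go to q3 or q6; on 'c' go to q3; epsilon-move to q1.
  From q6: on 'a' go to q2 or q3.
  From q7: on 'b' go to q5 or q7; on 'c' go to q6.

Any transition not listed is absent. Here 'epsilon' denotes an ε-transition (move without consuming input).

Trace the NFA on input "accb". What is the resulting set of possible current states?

∅

Start in {q1}.
Read 'a': q1→∅; now ∅.
The set is empty and remains empty for the remaining 3 symbols.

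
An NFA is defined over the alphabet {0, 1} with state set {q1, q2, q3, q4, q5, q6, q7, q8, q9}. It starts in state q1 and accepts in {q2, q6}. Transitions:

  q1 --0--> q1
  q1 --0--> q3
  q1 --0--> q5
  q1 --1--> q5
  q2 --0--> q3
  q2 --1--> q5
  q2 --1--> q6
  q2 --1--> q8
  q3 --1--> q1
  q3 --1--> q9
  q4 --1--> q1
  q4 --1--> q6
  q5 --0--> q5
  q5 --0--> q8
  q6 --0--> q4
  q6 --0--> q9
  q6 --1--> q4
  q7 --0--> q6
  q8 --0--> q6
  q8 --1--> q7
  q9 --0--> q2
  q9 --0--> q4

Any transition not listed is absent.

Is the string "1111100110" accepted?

Start in {q1}.
Read '1': q1→{q5}; now {q5}.
Read '1': q5→∅; now ∅.
The set is empty and remains empty for the remaining 8 symbols.
The final set ∅ contains no accepting state.

No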